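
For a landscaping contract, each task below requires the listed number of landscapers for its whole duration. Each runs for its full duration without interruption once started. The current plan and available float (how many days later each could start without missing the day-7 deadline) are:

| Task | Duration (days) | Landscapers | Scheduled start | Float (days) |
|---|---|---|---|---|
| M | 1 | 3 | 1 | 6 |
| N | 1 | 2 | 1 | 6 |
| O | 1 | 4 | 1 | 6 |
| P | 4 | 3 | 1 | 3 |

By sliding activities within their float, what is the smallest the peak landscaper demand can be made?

4

Early-start (M@1, N@1, O@1, P@1) gives peak 12: d1:12  d2:3  d3:3  d4:3  d5:0  d6:0  d7:0.
Shift N→2, O→3, P→4.
Schedule M@1, N@2, O@3, P@4: d1:3  d2:2  d3:4  d4:3  d5:3  d6:3  d7:3 — peak 4.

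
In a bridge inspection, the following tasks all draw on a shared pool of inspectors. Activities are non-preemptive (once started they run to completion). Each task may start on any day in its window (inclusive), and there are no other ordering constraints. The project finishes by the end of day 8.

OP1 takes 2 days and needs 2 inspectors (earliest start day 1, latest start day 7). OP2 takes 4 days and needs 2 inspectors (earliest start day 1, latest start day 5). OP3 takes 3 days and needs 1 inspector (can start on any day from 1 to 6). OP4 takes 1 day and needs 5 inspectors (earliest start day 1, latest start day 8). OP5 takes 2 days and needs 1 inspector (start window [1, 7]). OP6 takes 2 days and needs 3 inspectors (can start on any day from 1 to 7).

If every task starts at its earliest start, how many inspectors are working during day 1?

At early start, day 1 has: OP1, OP2, OP3, OP4, OP5, OP6.
Demand: 2 + 2 + 1 + 5 + 1 + 3 = 14.

14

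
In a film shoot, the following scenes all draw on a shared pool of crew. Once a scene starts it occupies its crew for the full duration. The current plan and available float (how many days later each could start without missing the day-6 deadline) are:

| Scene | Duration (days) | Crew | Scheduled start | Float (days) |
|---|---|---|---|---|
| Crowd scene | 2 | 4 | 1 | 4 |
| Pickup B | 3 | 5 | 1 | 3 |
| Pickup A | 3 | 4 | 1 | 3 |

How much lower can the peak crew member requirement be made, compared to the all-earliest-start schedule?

5

Early-start peak: d1:13  d2:13  d3:9  d4:0  d5:0  d6:0 ⇒ 13.
Leveled (Crowd scene@1, Pickup B@4, Pickup A@1): d1:8  d2:8  d3:4  d4:5  d5:5  d6:5 ⇒ 8.
Reduction 13 − 8 = 5.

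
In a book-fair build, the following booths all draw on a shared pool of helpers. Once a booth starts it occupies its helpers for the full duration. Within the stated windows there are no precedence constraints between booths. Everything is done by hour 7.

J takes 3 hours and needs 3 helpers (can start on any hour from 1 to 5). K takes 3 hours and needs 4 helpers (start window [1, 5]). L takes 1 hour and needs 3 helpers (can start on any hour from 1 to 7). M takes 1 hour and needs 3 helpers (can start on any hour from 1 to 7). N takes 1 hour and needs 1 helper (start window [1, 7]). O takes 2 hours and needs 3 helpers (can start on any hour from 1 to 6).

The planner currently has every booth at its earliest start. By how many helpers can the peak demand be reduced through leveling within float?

11

Early-start peak: h1:17  h2:10  h3:7  h4:0  h5:0  h6:0  h7:0 ⇒ 17.
Leveled (J@1, K@4, L@1, M@7, N@4, O@2): h1:6  h2:6  h3:6  h4:5  h5:4  h6:4  h7:3 ⇒ 6.
Reduction 17 − 6 = 11.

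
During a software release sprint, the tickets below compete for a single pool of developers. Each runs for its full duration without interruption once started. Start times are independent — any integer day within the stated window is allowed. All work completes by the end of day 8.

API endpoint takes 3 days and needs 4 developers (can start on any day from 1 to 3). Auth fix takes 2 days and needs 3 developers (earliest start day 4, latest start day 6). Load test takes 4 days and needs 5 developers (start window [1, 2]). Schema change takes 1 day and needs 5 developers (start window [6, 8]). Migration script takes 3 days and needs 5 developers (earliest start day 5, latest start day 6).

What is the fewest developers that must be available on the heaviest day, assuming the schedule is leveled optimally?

Early-start (API endpoint@1, Auth fix@4, Load test@1, Schema change@6, Migration script@5) gives peak 10: d1:9  d2:9  d3:9  d4:8  d5:8  d6:10  d7:5  d8:0.
Shift Schema change→8.
Schedule API endpoint@1, Auth fix@4, Load test@1, Schema change@8, Migration script@5: d1:9  d2:9  d3:9  d4:8  d5:8  d6:5  d7:5  d8:5 — peak 9.

9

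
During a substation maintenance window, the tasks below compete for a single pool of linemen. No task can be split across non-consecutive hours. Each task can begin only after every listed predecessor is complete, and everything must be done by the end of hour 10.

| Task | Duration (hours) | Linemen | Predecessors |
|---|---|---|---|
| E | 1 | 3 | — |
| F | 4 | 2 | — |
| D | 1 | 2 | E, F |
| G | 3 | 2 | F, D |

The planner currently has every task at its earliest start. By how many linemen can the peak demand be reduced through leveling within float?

2

Early-start peak: h1:5  h2:2  h3:2  h4:2  h5:2  h6:2  h7:2  h8:2  h9:0  h10:0 ⇒ 5.
Leveled (E@1, F@2, D@6, G@7): h1:3  h2:2  h3:2  h4:2  h5:2  h6:2  h7:2  h8:2  h9:2  h10:0 ⇒ 3.
Reduction 5 − 3 = 2.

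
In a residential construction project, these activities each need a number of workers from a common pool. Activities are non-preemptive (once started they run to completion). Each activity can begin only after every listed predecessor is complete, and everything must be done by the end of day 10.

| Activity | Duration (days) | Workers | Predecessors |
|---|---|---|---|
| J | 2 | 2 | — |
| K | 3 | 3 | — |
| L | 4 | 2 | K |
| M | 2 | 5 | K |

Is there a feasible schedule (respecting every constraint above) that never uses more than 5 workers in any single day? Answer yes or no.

Schedule J@1, K@1, L@4, M@8: d1:5  d2:5  d3:3  d4:2  d5:2  d6:2  d7:2  d8:5  d9:5  d10:0 — peak 5 ≤ 5.

yes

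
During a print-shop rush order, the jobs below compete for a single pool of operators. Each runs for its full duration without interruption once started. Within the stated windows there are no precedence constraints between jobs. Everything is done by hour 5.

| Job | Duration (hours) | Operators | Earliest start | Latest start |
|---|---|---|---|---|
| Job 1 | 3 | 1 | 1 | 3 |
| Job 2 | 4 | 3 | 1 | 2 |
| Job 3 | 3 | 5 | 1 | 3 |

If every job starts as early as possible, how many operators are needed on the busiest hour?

9

Early-start schedule: Job 1@1, Job 2@1, Job 3@1.
Load per hour: hour 1: 9, hour 2: 9, hour 3: 9, hour 4: 3, hour 5: 0.
Peak is 9.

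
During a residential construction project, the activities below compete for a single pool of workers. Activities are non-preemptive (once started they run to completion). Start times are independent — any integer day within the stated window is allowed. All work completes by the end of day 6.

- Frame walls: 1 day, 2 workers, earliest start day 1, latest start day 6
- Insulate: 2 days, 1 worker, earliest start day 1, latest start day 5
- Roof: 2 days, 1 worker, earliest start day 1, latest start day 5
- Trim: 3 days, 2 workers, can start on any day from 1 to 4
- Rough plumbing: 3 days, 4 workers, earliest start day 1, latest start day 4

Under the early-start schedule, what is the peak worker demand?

Early-start schedule: Frame walls@1, Insulate@1, Roof@1, Trim@1, Rough plumbing@1.
Load per day: day 1: 10, day 2: 8, day 3: 6, day 4: 0, day 5: 0, day 6: 0.
Peak is 10.

10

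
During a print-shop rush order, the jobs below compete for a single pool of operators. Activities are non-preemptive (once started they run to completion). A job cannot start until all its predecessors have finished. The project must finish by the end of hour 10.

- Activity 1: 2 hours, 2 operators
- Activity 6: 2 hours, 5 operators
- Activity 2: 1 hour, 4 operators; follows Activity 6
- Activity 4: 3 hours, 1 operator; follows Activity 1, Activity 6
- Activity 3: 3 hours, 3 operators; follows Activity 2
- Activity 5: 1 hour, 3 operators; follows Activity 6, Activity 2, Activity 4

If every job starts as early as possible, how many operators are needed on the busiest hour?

7

Early-start schedule: Activity 1@1, Activity 6@1, Activity 2@3, Activity 4@3, Activity 3@4, Activity 5@6.
Load per hour: hour 1: 7, hour 2: 7, hour 3: 5, hour 4: 4, hour 5: 4, hour 6: 6, hour 7: 0, hour 8: 0, hour 9: 0, hour 10: 0.
Peak is 7.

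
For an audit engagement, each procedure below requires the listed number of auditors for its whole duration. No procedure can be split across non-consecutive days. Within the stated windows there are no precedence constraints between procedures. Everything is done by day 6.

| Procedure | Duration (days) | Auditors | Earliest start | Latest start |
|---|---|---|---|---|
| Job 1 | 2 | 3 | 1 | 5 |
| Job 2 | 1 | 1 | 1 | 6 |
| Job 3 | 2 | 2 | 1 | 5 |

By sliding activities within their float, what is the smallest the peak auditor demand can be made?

Early-start (Job 1@1, Job 2@1, Job 3@1) gives peak 6: d1:6  d2:5  d3:0  d4:0  d5:0  d6:0.
Shift Job 2→3, Job 3→3.
Schedule Job 1@1, Job 2@3, Job 3@3: d1:3  d2:3  d3:3  d4:2  d5:0  d6:0 — peak 3.

3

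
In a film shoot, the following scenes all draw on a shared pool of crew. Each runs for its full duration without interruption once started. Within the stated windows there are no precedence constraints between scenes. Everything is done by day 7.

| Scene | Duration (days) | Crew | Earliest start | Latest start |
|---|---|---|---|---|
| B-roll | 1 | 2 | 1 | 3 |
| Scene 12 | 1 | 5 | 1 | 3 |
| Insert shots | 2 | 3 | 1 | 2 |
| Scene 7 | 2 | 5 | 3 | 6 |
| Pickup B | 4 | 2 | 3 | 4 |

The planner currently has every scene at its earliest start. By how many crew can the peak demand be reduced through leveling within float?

3

Early-start peak: d1:10  d2:3  d3:7  d4:7  d5:2  d6:2  d7:0 ⇒ 10.
Leveled (B-roll@1, Scene 12@1, Insert shots@2, Scene 7@4, Pickup B@3): d1:7  d2:3  d3:5  d4:7  d5:7  d6:2  d7:0 ⇒ 7.
Reduction 10 − 7 = 3.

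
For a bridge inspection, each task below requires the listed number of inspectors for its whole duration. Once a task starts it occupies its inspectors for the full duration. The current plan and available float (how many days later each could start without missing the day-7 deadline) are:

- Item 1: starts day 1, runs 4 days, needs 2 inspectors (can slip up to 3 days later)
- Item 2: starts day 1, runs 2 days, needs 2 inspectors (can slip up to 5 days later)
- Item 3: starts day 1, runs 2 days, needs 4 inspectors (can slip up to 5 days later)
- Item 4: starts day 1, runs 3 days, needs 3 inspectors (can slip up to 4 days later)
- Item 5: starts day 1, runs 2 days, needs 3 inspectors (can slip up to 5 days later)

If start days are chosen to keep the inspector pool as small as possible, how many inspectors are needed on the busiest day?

6

Early-start (Item 1@1, Item 2@1, Item 3@1, Item 4@1, Item 5@1) gives peak 14: d1:14  d2:14  d3:5  d4:2  d5:0  d6:0  d7:0.
Shift Item 3→3, Item 4→5, Item 5→5.
Schedule Item 1@1, Item 2@1, Item 3@3, Item 4@5, Item 5@5: d1:4  d2:4  d3:6  d4:6  d5:6  d6:6  d7:3 — peak 6.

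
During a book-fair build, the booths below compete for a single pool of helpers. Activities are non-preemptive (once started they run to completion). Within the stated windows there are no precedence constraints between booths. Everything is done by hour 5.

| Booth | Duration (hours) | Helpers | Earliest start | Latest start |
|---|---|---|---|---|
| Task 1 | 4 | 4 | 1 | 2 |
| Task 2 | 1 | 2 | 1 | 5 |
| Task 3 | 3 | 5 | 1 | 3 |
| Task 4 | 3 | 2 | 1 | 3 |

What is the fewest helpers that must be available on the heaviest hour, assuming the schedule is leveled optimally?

11

Early-start (Task 1@1, Task 2@1, Task 3@1, Task 4@1) gives peak 13: h1:13  h2:11  h3:11  h4:4  h5:0.
Shift Task 4→2.
Schedule Task 1@1, Task 2@1, Task 3@1, Task 4@2: h1:11  h2:11  h3:11  h4:6  h5:0 — peak 11.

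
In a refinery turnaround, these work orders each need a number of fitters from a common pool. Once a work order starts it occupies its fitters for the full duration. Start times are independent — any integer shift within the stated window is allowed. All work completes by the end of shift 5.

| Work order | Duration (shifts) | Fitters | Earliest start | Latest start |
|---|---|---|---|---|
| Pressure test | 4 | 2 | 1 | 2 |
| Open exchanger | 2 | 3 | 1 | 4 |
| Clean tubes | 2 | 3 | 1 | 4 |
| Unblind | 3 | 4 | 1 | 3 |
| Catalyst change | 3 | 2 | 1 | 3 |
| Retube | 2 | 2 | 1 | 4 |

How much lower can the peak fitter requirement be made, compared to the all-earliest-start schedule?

7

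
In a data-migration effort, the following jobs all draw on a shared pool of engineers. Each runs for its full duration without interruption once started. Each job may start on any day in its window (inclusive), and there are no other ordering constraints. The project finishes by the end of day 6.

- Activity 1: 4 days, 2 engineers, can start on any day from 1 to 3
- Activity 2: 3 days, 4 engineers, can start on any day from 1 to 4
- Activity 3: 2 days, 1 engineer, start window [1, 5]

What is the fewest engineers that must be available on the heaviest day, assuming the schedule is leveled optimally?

Early-start (Activity 1@1, Activity 2@1, Activity 3@1) gives peak 7: d1:7  d2:7  d3:6  d4:2  d5:0  d6:0.
Shift Activity 3→4.
Schedule Activity 1@1, Activity 2@1, Activity 3@4: d1:6  d2:6  d3:6  d4:3  d5:1  d6:0 — peak 6.

6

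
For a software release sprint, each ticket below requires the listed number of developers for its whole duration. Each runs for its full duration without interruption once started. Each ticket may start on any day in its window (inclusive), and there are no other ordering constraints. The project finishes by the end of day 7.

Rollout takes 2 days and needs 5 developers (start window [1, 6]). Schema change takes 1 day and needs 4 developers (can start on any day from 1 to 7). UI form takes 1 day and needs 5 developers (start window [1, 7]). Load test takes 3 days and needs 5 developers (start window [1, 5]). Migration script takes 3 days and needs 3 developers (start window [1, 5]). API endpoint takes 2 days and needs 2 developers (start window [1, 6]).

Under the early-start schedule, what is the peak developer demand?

24

Early-start schedule: Rollout@1, Schema change@1, UI form@1, Load test@1, Migration script@1, API endpoint@1.
Load per day: day 1: 24, day 2: 15, day 3: 8, day 4: 0, day 5: 0, day 6: 0, day 7: 0.
Peak is 24.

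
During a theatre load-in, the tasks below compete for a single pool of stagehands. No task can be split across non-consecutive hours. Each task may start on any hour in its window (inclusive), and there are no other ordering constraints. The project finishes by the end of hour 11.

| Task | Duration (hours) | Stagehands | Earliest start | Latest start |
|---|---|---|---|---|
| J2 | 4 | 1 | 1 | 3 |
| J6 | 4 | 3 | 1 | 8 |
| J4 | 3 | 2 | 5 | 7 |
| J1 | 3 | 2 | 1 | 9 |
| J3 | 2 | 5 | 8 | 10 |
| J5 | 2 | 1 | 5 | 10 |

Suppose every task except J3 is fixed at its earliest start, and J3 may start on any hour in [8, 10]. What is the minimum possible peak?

6

J3@8: h1:6  h2:6  h3:6  h4:4  h5:3  h6:3  h7:2  h8:5  h9:5  h10:0  h11:0 → peak 6
J3@9: h1:6  h2:6  h3:6  h4:4  h5:3  h6:3  h7:2  h8:0  h9:5  h10:5  h11:0 → peak 6
J3@10: h1:6  h2:6  h3:6  h4:4  h5:3  h6:3  h7:2  h8:0  h9:0  h10:5  h11:5 → peak 6
Best is J3@8, peak 6.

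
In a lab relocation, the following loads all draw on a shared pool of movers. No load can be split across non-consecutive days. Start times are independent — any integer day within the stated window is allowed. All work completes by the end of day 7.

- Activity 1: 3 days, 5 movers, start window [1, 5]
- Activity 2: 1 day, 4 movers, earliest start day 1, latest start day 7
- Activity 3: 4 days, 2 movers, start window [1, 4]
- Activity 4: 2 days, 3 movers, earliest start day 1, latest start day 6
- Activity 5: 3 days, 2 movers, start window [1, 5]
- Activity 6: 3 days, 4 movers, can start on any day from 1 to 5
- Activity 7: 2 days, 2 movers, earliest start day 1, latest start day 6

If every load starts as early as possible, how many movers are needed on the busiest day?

22

Early-start schedule: Activity 1@1, Activity 2@1, Activity 3@1, Activity 4@1, Activity 5@1, Activity 6@1, Activity 7@1.
Load per day: day 1: 22, day 2: 18, day 3: 13, day 4: 2, day 5: 0, day 6: 0, day 7: 0.
Peak is 22.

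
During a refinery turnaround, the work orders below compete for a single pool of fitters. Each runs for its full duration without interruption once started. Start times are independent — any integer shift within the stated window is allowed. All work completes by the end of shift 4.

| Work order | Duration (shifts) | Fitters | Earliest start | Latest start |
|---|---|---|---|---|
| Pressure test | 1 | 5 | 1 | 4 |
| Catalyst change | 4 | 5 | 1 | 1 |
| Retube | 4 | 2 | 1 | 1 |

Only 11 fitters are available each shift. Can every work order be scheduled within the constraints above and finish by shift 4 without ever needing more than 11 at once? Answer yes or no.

no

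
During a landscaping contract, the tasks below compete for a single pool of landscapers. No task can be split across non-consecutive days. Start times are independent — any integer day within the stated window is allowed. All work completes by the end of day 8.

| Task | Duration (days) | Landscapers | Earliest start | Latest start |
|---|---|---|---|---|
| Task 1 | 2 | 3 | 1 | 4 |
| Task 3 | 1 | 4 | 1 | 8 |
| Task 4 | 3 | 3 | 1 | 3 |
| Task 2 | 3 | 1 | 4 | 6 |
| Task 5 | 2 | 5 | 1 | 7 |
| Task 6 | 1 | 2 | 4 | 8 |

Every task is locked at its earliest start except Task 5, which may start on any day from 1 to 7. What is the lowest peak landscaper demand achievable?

10

Task 5@1: d1:15  d2:11  d3:3  d4:3  d5:1  d6:1  d7:0  d8:0 → peak 15
Task 5@2: d1:10  d2:11  d3:8  d4:3  d5:1  d6:1  d7:0  d8:0 → peak 11
Task 5@3: d1:10  d2:6  d3:8  d4:8  d5:1  d6:1  d7:0  d8:0 → peak 10
Task 5@4: d1:10  d2:6  d3:3  d4:8  d5:6  d6:1  d7:0  d8:0 → peak 10
Task 5@5: d1:10  d2:6  d3:3  d4:3  d5:6  d6:6  d7:0  d8:0 → peak 10
Task 5@6: d1:10  d2:6  d3:3  d4:3  d5:1  d6:6  d7:5  d8:0 → peak 10
Task 5@7: d1:10  d2:6  d3:3  d4:3  d5:1  d6:1  d7:5  d8:5 → peak 10
Best is Task 5@3, peak 10.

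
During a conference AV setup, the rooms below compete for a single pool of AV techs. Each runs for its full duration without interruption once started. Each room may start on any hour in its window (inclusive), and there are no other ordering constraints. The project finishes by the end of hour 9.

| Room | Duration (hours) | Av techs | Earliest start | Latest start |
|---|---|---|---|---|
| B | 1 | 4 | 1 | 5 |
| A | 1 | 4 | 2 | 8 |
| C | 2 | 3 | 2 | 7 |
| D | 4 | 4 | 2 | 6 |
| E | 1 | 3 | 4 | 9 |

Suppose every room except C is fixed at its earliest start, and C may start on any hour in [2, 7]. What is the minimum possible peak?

8

C@2: h1:4  h2:11  h3:7  h4:7  h5:4  h6:0  h7:0  h8:0  h9:0 → peak 11
C@3: h1:4  h2:8  h3:7  h4:10  h5:4  h6:0  h7:0  h8:0  h9:0 → peak 10
C@4: h1:4  h2:8  h3:4  h4:10  h5:7  h6:0  h7:0  h8:0  h9:0 → peak 10
C@5: h1:4  h2:8  h3:4  h4:7  h5:7  h6:3  h7:0  h8:0  h9:0 → peak 8
C@6: h1:4  h2:8  h3:4  h4:7  h5:4  h6:3  h7:3  h8:0  h9:0 → peak 8
C@7: h1:4  h2:8  h3:4  h4:7  h5:4  h6:0  h7:3  h8:3  h9:0 → peak 8
Best is C@5, peak 8.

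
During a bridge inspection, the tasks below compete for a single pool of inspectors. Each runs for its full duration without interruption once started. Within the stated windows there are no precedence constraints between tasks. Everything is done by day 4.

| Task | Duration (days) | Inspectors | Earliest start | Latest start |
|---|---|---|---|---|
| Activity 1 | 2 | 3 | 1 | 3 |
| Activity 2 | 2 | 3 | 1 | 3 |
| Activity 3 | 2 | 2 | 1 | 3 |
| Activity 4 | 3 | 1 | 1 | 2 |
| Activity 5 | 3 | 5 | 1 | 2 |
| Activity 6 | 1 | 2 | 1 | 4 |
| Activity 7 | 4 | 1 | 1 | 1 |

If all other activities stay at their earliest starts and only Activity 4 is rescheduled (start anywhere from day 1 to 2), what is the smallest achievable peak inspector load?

16

Activity 4@1: d1:17  d2:15  d3:7  d4:1 → peak 17
Activity 4@2: d1:16  d2:15  d3:7  d4:2 → peak 16
Best is Activity 4@2, peak 16.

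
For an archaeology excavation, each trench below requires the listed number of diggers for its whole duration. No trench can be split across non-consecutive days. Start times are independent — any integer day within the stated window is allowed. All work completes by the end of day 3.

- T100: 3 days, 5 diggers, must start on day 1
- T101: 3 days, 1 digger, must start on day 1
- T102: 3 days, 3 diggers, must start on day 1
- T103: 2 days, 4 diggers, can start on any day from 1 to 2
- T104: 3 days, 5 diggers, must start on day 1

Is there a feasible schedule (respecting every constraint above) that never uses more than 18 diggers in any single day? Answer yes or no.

yes

Schedule T100@1, T101@1, T102@1, T103@1, T104@1: d1:18  d2:18  d3:14 — peak 18 ≤ 18.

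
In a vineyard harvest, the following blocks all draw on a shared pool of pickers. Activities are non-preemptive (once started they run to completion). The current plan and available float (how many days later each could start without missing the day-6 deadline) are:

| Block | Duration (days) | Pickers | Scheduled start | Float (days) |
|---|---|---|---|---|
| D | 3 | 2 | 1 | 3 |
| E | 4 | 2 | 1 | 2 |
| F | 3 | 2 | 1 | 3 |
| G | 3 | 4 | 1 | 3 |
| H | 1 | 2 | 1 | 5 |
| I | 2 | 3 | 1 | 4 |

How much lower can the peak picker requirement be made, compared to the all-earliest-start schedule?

7

Early-start peak: d1:15  d2:13  d3:10  d4:2  d5:0  d6:0 ⇒ 15.
Leveled (D@1, E@1, F@1, G@4, H@1, I@5): d1:8  d2:6  d3:6  d4:6  d5:7  d6:7 ⇒ 8.
Reduction 15 − 8 = 7.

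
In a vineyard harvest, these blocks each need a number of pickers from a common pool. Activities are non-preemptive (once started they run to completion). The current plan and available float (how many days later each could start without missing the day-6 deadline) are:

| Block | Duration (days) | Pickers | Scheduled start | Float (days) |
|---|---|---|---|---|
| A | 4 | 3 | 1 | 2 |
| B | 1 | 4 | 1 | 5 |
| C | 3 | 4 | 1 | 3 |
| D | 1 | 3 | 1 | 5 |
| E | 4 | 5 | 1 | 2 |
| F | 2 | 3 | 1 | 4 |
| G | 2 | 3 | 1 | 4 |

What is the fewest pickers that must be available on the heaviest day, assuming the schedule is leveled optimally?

Early-start (A@1, B@1, C@1, D@1, E@1, F@1, G@1) gives peak 25: d1:25  d2:18  d3:12  d4:8  d5:0  d6:0.
Shift D→2, E→3, F→4, G→5.
Schedule A@1, B@1, C@1, D@2, E@3, F@4, G@5: d1:11  d2:10  d3:12  d4:11  d5:11  d6:8 — peak 12.

12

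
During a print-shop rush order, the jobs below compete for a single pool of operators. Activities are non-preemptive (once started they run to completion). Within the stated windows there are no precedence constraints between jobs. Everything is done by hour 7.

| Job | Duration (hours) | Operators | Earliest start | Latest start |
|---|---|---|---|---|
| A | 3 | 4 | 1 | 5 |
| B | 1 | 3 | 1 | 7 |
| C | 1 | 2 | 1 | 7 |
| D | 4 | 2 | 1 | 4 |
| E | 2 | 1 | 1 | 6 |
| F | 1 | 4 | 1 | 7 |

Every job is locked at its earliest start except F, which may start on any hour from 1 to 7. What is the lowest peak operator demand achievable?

12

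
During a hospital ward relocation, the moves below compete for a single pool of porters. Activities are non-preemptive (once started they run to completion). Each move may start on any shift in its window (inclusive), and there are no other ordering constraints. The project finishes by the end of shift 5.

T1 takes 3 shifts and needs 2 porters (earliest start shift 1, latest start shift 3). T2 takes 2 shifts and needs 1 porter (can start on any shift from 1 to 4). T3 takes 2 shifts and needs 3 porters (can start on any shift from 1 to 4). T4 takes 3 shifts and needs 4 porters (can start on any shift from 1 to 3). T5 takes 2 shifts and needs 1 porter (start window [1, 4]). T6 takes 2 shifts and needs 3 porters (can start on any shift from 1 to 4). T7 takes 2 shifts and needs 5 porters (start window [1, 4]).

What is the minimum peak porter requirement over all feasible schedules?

10

Early-start (T1@1, T2@1, T3@1, T4@1, T5@1, T6@1, T7@1) gives peak 19: s1:19  s2:19  s3:6  s4:0  s5:0.
Shift T5→3, T6→3, T7→4.
Schedule T1@1, T2@1, T3@1, T4@1, T5@3, T6@3, T7@4: s1:10  s2:10  s3:10  s4:9  s5:5 — peak 10.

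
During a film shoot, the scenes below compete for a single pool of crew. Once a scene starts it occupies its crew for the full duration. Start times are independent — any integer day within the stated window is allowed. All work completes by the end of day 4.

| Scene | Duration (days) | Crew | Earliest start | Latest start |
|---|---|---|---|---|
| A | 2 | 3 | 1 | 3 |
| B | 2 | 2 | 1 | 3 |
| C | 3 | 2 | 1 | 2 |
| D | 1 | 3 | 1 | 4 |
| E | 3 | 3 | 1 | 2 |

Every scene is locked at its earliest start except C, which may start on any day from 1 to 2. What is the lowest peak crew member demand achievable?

11

C@1: d1:13  d2:10  d3:5  d4:0 → peak 13
C@2: d1:11  d2:10  d3:5  d4:2 → peak 11
Best is C@2, peak 11.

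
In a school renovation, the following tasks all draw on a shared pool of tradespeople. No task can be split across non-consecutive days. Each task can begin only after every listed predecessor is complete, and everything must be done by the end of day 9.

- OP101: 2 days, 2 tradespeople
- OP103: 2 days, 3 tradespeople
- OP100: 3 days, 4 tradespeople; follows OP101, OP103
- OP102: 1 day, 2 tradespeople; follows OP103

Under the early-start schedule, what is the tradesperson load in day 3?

6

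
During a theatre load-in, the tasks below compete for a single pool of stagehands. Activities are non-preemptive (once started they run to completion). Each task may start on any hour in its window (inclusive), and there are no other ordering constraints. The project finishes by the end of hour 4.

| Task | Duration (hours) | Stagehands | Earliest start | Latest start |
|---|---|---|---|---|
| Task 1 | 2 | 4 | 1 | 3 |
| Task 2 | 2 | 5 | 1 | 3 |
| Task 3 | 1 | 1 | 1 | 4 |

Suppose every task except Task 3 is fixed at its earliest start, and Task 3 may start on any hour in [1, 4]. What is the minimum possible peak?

9

Task 3@1: h1:10  h2:9  h3:0  h4:0 → peak 10
Task 3@2: h1:9  h2:10  h3:0  h4:0 → peak 10
Task 3@3: h1:9  h2:9  h3:1  h4:0 → peak 9
Task 3@4: h1:9  h2:9  h3:0  h4:1 → peak 9
Best is Task 3@3, peak 9.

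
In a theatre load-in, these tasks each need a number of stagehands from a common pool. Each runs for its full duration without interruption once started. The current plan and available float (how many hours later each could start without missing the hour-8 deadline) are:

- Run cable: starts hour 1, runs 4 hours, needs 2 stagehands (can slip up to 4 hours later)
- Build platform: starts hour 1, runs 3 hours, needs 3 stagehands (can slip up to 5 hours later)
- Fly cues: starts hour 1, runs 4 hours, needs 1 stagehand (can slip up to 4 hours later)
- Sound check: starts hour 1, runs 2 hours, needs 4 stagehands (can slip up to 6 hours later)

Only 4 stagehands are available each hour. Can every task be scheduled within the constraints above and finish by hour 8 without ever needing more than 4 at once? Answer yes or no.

The minimum achievable peak is 5; 4 < 5, so no feasible schedule stays within the cap.

no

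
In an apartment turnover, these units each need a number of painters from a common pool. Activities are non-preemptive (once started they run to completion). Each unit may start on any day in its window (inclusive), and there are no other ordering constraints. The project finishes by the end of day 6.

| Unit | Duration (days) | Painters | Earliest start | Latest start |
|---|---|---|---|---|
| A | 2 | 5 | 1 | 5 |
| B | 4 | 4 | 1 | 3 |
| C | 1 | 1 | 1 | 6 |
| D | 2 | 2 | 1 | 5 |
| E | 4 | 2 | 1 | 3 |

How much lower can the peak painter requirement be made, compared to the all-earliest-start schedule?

7

Early-start peak: d1:14  d2:13  d3:6  d4:6  d5:0  d6:0 ⇒ 14.
Leveled (A@1, B@3, C@3, D@1, E@3): d1:7  d2:7  d3:7  d4:6  d5:6  d6:6 ⇒ 7.
Reduction 14 − 7 = 7.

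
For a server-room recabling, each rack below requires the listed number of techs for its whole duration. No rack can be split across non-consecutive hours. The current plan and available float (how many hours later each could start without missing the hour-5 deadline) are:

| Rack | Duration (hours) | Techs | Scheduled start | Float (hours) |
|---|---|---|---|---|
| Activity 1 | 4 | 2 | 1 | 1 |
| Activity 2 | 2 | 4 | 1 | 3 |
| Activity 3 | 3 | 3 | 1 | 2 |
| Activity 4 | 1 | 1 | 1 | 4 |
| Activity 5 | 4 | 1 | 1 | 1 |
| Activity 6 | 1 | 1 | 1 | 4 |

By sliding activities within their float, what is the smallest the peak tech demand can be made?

7

Early-start (Activity 1@1, Activity 2@1, Activity 3@1, Activity 4@1, Activity 5@1, Activity 6@1) gives peak 12: h1:12  h2:10  h3:6  h4:3  h5:0.
Shift Activity 3→3, Activity 5→2, Activity 6→3.
Schedule Activity 1@1, Activity 2@1, Activity 3@3, Activity 4@1, Activity 5@2, Activity 6@3: h1:7  h2:7  h3:7  h4:6  h5:4 — peak 7.
Total tech-hours = 31 over 5 hours ⇒ peak ≥ ⌈31/5⌉ = 7, so 7 is optimal.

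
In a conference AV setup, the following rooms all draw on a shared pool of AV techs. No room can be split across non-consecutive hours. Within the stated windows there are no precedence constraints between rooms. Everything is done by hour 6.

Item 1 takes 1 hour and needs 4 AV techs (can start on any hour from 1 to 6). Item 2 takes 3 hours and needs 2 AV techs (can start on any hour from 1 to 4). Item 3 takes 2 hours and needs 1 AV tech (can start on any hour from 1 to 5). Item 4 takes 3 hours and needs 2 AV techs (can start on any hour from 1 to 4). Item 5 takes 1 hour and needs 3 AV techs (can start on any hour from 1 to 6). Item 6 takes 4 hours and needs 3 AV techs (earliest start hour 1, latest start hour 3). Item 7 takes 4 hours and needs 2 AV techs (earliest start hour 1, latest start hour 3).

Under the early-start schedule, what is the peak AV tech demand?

17

Early-start schedule: Item 1@1, Item 2@1, Item 3@1, Item 4@1, Item 5@1, Item 6@1, Item 7@1.
Load per hour: hour 1: 17, hour 2: 10, hour 3: 9, hour 4: 5, hour 5: 0, hour 6: 0.
Peak is 17.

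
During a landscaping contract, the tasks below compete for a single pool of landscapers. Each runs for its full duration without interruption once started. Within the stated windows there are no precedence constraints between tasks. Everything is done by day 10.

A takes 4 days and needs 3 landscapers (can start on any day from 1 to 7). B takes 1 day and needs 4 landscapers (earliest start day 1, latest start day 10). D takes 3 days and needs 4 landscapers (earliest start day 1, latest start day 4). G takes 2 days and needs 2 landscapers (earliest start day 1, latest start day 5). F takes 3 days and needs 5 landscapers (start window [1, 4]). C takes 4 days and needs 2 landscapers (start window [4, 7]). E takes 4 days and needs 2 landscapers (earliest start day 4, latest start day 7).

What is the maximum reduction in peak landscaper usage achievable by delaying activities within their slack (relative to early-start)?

Early-start peak: d1:18  d2:14  d3:12  d4:7  d5:4  d6:4  d7:4  d8:0  d9:0  d10:0 ⇒ 18.
Leveled (A@1, B@7, D@1, G@5, F@4, C@7, E@7): d1:7  d2:7  d3:7  d4:8  d5:7  d6:7  d7:8  d8:4  d9:4  d10:4 ⇒ 8.
Reduction 18 − 8 = 10.

10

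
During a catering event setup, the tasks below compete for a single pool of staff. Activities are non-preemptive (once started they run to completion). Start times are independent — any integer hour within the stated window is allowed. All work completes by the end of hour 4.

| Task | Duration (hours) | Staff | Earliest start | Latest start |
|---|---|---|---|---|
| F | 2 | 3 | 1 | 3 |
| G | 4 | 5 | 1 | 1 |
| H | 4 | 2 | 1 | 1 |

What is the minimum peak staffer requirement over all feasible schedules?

Schedule F@1, G@1, H@1: h1:10  h2:10  h3:7  h4:7 — peak 10.
No arrangement of the 3 feasible schedules does better.

10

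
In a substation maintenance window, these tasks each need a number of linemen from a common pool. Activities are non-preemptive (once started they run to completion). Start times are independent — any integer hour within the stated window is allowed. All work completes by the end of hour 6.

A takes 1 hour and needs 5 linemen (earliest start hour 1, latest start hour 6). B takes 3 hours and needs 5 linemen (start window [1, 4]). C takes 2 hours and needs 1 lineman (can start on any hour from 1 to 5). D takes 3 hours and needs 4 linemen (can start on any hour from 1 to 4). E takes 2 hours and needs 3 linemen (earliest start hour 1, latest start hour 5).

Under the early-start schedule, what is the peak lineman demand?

18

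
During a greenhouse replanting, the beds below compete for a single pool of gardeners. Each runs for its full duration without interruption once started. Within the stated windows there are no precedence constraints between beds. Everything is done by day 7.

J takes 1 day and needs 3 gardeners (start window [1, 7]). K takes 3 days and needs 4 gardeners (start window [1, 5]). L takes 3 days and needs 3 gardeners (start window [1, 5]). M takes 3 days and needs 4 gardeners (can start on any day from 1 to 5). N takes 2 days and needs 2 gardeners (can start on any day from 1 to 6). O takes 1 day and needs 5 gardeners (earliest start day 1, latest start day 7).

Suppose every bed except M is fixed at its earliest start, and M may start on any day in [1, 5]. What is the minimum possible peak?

17

M@1: d1:21  d2:13  d3:11  d4:0  d5:0  d6:0  d7:0 → peak 21
M@2: d1:17  d2:13  d3:11  d4:4  d5:0  d6:0  d7:0 → peak 17
M@3: d1:17  d2:9  d3:11  d4:4  d5:4  d6:0  d7:0 → peak 17
M@4: d1:17  d2:9  d3:7  d4:4  d5:4  d6:4  d7:0 → peak 17
M@5: d1:17  d2:9  d3:7  d4:0  d5:4  d6:4  d7:4 → peak 17
Best is M@2, peak 17.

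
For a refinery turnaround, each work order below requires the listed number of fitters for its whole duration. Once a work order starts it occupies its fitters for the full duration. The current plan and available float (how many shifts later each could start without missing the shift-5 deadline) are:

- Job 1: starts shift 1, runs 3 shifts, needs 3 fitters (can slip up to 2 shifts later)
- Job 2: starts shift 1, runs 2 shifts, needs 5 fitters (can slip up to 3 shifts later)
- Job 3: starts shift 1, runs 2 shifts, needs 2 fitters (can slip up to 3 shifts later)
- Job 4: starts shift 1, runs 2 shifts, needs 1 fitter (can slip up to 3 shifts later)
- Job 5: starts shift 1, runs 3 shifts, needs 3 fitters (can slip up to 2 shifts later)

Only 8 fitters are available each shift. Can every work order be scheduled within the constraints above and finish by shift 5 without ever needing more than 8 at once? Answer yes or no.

yes

Schedule Job 1@1, Job 2@4, Job 3@4, Job 4@1, Job 5@1: s1:7  s2:7  s3:6  s4:7  s5:7 — peak 7 ≤ 8.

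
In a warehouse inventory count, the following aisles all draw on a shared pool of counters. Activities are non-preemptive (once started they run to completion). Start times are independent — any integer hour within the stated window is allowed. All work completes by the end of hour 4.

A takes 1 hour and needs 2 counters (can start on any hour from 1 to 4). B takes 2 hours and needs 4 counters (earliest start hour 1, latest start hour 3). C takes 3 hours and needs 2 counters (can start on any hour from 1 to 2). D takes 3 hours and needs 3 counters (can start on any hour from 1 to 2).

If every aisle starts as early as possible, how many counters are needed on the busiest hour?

11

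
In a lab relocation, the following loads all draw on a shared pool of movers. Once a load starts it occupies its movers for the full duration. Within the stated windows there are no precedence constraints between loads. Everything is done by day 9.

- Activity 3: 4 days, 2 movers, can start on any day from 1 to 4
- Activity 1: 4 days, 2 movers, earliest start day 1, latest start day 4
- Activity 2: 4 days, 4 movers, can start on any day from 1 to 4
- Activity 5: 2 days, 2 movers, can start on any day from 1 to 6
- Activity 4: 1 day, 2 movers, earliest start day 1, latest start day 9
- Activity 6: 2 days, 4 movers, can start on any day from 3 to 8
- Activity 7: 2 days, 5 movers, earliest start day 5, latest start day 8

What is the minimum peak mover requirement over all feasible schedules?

8

Early-start (Activity 3@1, Activity 1@1, Activity 2@1, Activity 5@1, Activity 4@1, Activity 6@3, Activity 7@5) gives peak 12: d1:12  d2:10  d3:12  d4:12  d5:5  d6:5  d7:0  d8:0  d9:0.
Shift Activity 5→5, Activity 4→5, Activity 6→5, Activity 7→7.
Schedule Activity 3@1, Activity 1@1, Activity 2@1, Activity 5@5, Activity 4@5, Activity 6@5, Activity 7@7: d1:8  d2:8  d3:8  d4:8  d5:8  d6:6  d7:5  d8:5  d9:0 — peak 8.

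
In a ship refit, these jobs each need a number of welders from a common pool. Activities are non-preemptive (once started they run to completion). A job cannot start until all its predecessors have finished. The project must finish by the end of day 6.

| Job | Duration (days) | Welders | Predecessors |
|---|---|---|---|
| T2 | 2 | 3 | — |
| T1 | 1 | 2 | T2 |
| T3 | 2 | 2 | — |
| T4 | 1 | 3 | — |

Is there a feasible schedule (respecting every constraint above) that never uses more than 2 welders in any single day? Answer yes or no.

no

Total welder-days = 15; over 6 days the average is 15/6 > 2, so some day must exceed 2.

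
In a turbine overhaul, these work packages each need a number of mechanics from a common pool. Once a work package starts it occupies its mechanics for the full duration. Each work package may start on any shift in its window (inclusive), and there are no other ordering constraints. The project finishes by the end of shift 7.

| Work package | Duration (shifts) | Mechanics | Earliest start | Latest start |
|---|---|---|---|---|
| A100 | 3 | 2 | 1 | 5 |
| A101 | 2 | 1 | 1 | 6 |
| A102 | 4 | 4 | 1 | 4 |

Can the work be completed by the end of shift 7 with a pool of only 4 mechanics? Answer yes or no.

yes

Schedule A100@1, A101@1, A102@4: s1:3  s2:3  s3:2  s4:4  s5:4  s6:4  s7:4 — peak 4 ≤ 4.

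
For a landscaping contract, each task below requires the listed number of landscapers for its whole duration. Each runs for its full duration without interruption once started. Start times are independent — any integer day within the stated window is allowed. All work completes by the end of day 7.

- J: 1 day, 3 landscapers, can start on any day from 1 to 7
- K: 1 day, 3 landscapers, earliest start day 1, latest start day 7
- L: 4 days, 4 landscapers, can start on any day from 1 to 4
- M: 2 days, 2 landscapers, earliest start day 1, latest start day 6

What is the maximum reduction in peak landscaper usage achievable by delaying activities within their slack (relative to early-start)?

7

Early-start peak: d1:12  d2:6  d3:4  d4:4  d5:0  d6:0  d7:0 ⇒ 12.
Leveled (J@1, K@2, L@3, M@1): d1:5  d2:5  d3:4  d4:4  d5:4  d6:4  d7:0 ⇒ 5.
Reduction 12 − 5 = 7.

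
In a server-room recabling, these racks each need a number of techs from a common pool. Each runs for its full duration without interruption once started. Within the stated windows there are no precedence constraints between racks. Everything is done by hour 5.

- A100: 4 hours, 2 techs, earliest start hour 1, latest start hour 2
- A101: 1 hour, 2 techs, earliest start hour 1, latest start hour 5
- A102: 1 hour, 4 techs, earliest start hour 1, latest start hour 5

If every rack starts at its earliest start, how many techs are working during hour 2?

At early start, hour 2 has: A100.
Demand: 2 = 2.

2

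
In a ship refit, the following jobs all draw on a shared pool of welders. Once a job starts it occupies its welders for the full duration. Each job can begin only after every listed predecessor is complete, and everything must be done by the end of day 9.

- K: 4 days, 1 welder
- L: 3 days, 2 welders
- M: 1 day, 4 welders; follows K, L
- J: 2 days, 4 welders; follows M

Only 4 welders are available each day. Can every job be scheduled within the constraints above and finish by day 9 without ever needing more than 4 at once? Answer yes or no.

yes

Schedule K@1, L@1, M@5, J@6: d1:3  d2:3  d3:3  d4:1  d5:4  d6:4  d7:4  d8:0  d9:0 — peak 4 ≤ 4.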